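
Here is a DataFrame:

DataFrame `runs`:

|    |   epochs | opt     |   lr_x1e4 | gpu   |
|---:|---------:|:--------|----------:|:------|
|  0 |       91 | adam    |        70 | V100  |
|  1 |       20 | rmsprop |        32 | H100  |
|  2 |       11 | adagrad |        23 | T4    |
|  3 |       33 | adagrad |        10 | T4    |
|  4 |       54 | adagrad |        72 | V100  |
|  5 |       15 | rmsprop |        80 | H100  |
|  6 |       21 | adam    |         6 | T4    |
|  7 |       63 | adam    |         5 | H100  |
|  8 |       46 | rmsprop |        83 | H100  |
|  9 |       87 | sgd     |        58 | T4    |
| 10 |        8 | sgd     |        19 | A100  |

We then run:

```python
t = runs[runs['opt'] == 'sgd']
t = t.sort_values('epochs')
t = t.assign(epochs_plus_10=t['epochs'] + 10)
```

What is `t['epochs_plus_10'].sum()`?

115

filter rows where opt == 'sgd':
    epochs  opt  lr_x1e4   gpu
9       87  sgd       58    T4
10       8  sgd       19  A100
sort by epochs:
    epochs  opt  lr_x1e4   gpu
10       8  sgd       19  A100
9       87  sgd       58    T4
add column epochs_plus_10 = t['epochs'] + 10:
    epochs  opt  lr_x1e4   gpu  epochs_plus_10
10       8  sgd       19  A100              18
9       87  sgd       58    T4              97
sum of column 'epochs_plus_10' → 115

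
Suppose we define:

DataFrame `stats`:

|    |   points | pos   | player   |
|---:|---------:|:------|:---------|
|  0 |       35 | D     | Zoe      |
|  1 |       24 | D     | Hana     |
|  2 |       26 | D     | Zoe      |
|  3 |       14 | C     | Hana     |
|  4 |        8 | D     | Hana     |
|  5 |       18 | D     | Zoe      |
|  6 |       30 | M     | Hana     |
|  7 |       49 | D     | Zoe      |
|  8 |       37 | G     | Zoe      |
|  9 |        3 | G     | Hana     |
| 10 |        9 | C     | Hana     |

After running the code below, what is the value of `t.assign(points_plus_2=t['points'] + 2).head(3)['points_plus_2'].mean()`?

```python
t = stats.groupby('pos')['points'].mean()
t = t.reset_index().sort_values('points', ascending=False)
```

group by pos, mean of points:
pos
C    11.500000
D    26.666667
G    20.000000
M    30.000000
Name: points, dtype: float64
reset_index():
  pos     points
0   C  11.500000
1   D  26.666667
2   G  20.000000
3   M  30.000000
sort by points descending:
  pos     points
3   M  30.000000
1   D  26.666667
2   G  20.000000
0   C  11.500000
add column points_plus_2 = t['points'] + 2:
  pos     points  points_plus_2
3   M  30.000000      32.000000
1   D  26.666667      28.666667
2   G  20.000000      22.000000
0   C  11.500000      13.500000
take first 3 rows:
  pos     points  points_plus_2
3   M  30.000000      32.000000
1   D  26.666667      28.666667
2   G  20.000000      22.000000

27.5555555556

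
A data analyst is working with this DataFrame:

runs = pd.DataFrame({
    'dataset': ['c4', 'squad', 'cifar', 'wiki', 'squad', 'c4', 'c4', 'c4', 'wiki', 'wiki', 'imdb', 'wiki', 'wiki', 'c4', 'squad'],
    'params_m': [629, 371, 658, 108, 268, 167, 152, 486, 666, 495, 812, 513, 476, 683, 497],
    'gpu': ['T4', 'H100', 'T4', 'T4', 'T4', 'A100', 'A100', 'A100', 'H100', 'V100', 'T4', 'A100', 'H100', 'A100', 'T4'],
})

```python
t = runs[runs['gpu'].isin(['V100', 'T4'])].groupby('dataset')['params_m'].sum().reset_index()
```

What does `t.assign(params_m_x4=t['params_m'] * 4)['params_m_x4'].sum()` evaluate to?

13868

filter rows where gpu in ['V100', 'T4']:
   dataset  params_m   gpu
0       c4       629    T4
2    cifar       658    T4
3     wiki       108    T4
4    squad       268    T4
9     wiki       495  V100
10    imdb       812    T4
14   squad       497    T4
group by dataset, sum of params_m:
dataset
c4       629
cifar    658
imdb     812
squad    765
wiki     603
Name: params_m, dtype: int64
reset_index():
  dataset  params_m
0      c4       629
1   cifar       658
2    imdb       812
3   squad       765
4    wiki       603
add column params_m_x4 = t['params_m'] * 4:
  dataset  params_m  params_m_x4
0      c4       629         2516
1   cifar       658         2632
2    imdb       812         3248
3   squad       765         3060
4    wiki       603         2412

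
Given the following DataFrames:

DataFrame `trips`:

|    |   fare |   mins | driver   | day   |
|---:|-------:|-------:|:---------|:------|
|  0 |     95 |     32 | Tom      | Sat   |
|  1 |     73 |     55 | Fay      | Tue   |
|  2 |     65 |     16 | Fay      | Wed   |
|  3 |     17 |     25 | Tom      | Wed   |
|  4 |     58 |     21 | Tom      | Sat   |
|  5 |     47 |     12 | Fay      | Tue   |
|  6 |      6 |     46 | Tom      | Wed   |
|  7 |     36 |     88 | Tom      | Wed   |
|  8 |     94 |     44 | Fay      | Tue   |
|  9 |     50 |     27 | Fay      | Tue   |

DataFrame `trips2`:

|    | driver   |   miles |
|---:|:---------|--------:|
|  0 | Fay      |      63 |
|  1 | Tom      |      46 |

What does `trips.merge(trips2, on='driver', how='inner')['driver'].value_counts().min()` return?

5

merge on 'driver' (how='inner') → 10 rows:
   fare  mins driver  day  miles
0    95    32    Tom  Sat     46
1    73    55    Fay  Tue     63
2    65    16    Fay  Wed     63
3    17    25    Tom  Wed     46
4    58    21    Tom  Sat     46
5    47    12    Fay  Tue     63
6     6    46    Tom  Wed     46
7    36    88    Tom  Wed     46
8    94    44    Fay  Tue     63
9    50    27    Fay  Tue     63
value_counts of driver:
driver
Tom    5
Fay    5
Name: count, dtype: int64
min of the resulting series → 5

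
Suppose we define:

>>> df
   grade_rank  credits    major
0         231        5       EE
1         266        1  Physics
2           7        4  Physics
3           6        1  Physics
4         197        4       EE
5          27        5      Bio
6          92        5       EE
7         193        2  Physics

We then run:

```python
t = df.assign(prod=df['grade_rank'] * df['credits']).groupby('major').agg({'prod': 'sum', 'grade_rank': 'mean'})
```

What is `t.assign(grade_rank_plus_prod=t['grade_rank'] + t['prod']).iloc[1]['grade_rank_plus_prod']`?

2576.33333333

add column prod = df['grade_rank'] * df['credits']:
   grade_rank  credits    major  prod
0         231        5       EE  1155
1         266        1  Physics   266
2           7        4  Physics    28
3           6        1  Physics     6
4         197        4       EE   788
5          27        5      Bio   135
6          92        5       EE   460
7         193        2  Physics   386
group by major: sum(prod), mean(grade_rank):
         prod  grade_rank
major                    
Bio       135   27.000000
EE       2403  173.333333
Physics   686  118.000000
add column grade_rank_plus_prod = t['grade_rank'] + t['prod']:
         prod  grade_rank  grade_rank_plus_prod
major                                          
Bio       135   27.000000            162.000000
EE       2403  173.333333           2576.333333
Physics   686  118.000000            804.000000
The value at position 1, column 'grade_rank_plus_prod' is 2576.33333333.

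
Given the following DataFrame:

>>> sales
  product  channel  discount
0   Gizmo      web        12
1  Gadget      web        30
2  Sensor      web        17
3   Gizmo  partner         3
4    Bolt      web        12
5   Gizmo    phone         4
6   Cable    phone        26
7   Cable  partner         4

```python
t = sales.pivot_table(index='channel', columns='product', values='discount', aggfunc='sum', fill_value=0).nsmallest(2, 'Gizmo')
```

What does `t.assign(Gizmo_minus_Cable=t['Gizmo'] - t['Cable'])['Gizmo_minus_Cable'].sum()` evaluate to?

pivot: rows=channel, cols=product, sum(discount):
product  Bolt  Cable  Gadget  Gizmo  Sensor
channel                                    
partner     0      4       0      3       0
phone       0     26       0      4       0
web        12      0      30     12      17
take 2 rows with smallest Gizmo:
product  Bolt  Cable  Gadget  Gizmo  Sensor
channel                                    
partner     0      4       0      3       0
phone       0     26       0      4       0
add column Gizmo_minus_Cable = t['Gizmo'] - t['Cable']:
product  Bolt  Cable  Gadget  Gizmo  Sensor  Gizmo_minus_Cable
channel                                                       
partner     0      4       0      3       0                 -1
phone       0     26       0      4       0                -22
Then the sum of column 'Gizmo_minus_Cable': -23

-23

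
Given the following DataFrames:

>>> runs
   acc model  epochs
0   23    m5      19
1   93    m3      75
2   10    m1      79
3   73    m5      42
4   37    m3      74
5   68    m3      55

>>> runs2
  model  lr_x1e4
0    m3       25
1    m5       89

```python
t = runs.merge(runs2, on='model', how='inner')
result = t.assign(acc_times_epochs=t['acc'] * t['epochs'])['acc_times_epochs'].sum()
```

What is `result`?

merge on 'model' (how='inner') → 5 rows:
   acc model  epochs  lr_x1e4
0   23    m5      19       89
1   93    m3      75       25
2   73    m5      42       89
3   37    m3      74       25
4   68    m3      55       25
add column acc_times_epochs = t['acc'] * t['epochs']:
   acc model  epochs  lr_x1e4  acc_times_epochs
0   23    m5      19       89               437
1   93    m3      75       25              6975
2   73    m5      42       89              3066
3   37    m3      74       25              2738
4   68    m3      55       25              3740

16956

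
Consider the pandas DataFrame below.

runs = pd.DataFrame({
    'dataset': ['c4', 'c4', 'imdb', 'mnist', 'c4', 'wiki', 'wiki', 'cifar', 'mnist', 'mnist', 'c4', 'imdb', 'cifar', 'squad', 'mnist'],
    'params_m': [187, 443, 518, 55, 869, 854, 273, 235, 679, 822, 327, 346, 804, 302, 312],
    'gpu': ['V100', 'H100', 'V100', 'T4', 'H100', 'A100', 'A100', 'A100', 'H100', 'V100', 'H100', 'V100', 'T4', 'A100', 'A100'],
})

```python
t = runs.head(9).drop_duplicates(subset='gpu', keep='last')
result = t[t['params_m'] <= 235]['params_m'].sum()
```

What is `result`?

290

take first 9 rows:
  dataset  params_m   gpu
0      c4       187  V100
1      c4       443  H100
2    imdb       518  V100
3   mnist        55    T4
4      c4       869  H100
5    wiki       854  A100
6    wiki       273  A100
7   cifar       235  A100
8   mnist       679  H100
drop duplicate gpu (keep=last):
  dataset  params_m   gpu
2    imdb       518  V100
3   mnist        55    T4
7   cifar       235  A100
8   mnist       679  H100
filter rows where params_m <= 235:
  dataset  params_m   gpu
3   mnist        55    T4
7   cifar       235  A100
Then the sum of column 'params_m': 290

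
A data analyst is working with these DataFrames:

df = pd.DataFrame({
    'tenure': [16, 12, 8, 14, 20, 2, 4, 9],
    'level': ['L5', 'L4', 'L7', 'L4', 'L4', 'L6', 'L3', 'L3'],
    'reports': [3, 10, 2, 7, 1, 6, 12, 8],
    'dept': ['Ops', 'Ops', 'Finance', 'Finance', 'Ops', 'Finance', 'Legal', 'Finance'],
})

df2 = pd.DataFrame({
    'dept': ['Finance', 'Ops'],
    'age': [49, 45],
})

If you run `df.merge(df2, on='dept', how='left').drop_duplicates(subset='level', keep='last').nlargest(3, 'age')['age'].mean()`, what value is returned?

merge on 'dept' (how='left') → 8 rows:
   tenure level  reports     dept   age
0      16    L5        3      Ops  45.0
1      12    L4       10      Ops  45.0
2       8    L7        2  Finance  49.0
3      14    L4        7  Finance  49.0
4      20    L4        1      Ops  45.0
5       2    L6        6  Finance  49.0
6       4    L3       12    Legal   NaN
7       9    L3        8  Finance  49.0
drop duplicate level (keep=last):
   tenure level  reports     dept   age
0      16    L5        3      Ops  45.0
2       8    L7        2  Finance  49.0
4      20    L4        1      Ops  45.0
5       2    L6        6  Finance  49.0
7       9    L3        8  Finance  49.0
take 3 rows with largest age:
   tenure level  reports     dept   age
2       8    L7        2  Finance  49.0
5       2    L6        6  Finance  49.0
7       9    L3        8  Finance  49.0

49.0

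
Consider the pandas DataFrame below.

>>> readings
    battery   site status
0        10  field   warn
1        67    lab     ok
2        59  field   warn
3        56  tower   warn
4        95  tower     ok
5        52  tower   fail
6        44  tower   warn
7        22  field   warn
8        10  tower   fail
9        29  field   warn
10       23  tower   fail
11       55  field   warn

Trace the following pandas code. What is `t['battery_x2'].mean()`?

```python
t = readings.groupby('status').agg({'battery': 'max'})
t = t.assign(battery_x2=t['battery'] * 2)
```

137.333333333

group by status, max of battery:
        battery
status         
fail         52
ok           95
warn         59
add column battery_x2 = t['battery'] * 2:
        battery  battery_x2
status                     
fail         52         104
ok           95         190
warn         59         118
Finally, mean of column 'battery_x2' = 137.333333333.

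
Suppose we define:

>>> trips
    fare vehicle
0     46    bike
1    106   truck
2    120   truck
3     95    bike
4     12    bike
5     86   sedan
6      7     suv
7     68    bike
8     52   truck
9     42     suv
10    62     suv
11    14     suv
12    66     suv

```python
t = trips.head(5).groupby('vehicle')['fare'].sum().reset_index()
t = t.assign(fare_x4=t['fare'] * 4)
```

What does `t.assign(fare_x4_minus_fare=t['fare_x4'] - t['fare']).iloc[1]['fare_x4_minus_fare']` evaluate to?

678

take first 5 rows:
   fare vehicle
0    46    bike
1   106   truck
2   120   truck
3    95    bike
4    12    bike
group by vehicle, sum of fare:
vehicle
bike     153
truck    226
Name: fare, dtype: int64
reset_index():
  vehicle  fare
0    bike   153
1   truck   226
add column fare_x4 = t['fare'] * 4:
  vehicle  fare  fare_x4
0    bike   153      612
1   truck   226      904
add column fare_x4_minus_fare = t['fare_x4'] - t['fare']:
  vehicle  fare  fare_x4  fare_x4_minus_fare
0    bike   153      612                 459
1   truck   226      904                 678
Taking the value at position 1, column 'fare_x4_minus_fare' gives 678.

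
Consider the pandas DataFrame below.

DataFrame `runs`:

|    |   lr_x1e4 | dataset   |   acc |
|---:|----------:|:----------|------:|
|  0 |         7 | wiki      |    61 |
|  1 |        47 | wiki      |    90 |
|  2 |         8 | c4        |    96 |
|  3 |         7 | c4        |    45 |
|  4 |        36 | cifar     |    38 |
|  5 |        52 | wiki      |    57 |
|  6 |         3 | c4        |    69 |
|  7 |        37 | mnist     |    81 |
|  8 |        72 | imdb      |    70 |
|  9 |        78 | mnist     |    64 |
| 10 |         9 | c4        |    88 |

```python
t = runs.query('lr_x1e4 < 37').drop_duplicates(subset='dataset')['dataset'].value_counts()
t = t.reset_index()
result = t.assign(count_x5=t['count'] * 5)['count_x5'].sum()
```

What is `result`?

15

filter rows where lr_x1e4 < 37:
    lr_x1e4 dataset  acc
0         7    wiki   61
2         8      c4   96
3         7      c4   45
4        36   cifar   38
6         3      c4   69
10        9      c4   88
drop duplicate dataset (keep=first):
   lr_x1e4 dataset  acc
0        7    wiki   61
2        8      c4   96
4       36   cifar   38
value_counts of dataset:
dataset
wiki     1
c4       1
cifar    1
Name: count, dtype: int64
reset_index():
  dataset  count
0    wiki      1
1      c4      1
2   cifar      1
add column count_x5 = t['count'] * 5:
  dataset  count  count_x5
0    wiki      1         5
1      c4      1         5
2   cifar      1         5
Reading off the sum of column 'count_x5', we get 15.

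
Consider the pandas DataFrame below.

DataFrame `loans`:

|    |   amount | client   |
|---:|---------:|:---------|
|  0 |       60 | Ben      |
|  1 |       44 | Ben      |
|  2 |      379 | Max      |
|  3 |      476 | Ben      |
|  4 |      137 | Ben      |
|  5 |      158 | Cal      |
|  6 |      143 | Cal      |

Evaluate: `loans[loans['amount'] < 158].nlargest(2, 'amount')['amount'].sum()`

filter rows where amount < 158:
   amount client
0      60    Ben
1      44    Ben
4     137    Ben
6     143    Cal
take 2 rows with largest amount:
   amount client
6     143    Cal
4     137    Ben
Then the sum of column 'amount': 280

280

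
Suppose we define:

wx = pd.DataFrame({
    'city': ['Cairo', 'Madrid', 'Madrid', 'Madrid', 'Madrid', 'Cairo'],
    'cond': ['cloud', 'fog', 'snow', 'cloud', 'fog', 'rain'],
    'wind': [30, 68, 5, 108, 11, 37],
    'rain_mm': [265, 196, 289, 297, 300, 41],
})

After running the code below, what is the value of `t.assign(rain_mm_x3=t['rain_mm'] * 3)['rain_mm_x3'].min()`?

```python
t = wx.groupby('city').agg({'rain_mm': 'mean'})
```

group by city, mean of rain_mm:
        rain_mm
city           
Cairo     153.0
Madrid    270.5
add column rain_mm_x3 = t['rain_mm'] * 3:
        rain_mm  rain_mm_x3
city                       
Cairo     153.0       459.0
Madrid    270.5       811.5
Taking the min of column 'rain_mm_x3' gives 459.0.

459.0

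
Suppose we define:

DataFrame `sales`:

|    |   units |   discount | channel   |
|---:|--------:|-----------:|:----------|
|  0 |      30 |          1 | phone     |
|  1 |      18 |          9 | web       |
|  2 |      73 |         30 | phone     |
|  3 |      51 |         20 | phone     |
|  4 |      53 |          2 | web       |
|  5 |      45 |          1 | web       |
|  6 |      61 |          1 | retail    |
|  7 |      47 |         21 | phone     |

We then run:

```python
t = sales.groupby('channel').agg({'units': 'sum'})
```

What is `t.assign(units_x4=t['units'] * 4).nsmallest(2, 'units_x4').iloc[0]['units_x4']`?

group by channel, sum of units:
         units
channel       
phone      201
retail      61
web        116
add column units_x4 = t['units'] * 4:
         units  units_x4
channel                 
phone      201       804
retail      61       244
web        116       464
take 2 rows with smallest units_x4:
         units  units_x4
channel                 
retail      61       244
web        116       464

244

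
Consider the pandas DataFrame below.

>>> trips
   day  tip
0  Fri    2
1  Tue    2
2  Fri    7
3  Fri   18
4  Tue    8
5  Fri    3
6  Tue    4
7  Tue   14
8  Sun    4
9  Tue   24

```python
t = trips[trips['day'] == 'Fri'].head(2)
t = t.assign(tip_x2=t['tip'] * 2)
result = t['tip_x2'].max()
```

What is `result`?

14

filter rows where day == 'Fri':
   day  tip
0  Fri    2
2  Fri    7
3  Fri   18
5  Fri    3
take first 2 rows:
   day  tip
0  Fri    2
2  Fri    7
add column tip_x2 = t['tip'] * 2:
   day  tip  tip_x2
0  Fri    2       4
2  Fri    7      14
Reading off the max of column 'tip_x2', we get 14.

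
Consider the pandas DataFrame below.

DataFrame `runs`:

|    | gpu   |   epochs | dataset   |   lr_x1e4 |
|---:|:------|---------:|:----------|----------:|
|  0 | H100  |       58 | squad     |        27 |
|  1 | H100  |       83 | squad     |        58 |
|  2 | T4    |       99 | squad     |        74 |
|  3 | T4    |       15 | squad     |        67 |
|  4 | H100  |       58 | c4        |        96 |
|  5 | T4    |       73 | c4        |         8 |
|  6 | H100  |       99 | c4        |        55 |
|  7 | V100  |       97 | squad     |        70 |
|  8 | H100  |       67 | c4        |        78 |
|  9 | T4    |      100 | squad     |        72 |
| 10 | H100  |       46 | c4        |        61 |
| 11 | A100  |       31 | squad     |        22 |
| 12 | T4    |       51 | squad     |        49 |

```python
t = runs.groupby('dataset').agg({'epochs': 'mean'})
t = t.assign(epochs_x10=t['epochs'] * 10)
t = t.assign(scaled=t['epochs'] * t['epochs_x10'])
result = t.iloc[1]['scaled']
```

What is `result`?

group by dataset, mean of epochs:
         epochs
dataset        
c4        68.60
squad     66.75
add column epochs_x10 = t['epochs'] * 10:
         epochs  epochs_x10
dataset                    
c4        68.60       686.0
squad     66.75       667.5
add column scaled = t['epochs'] * t['epochs_x10']:
         epochs  epochs_x10     scaled
dataset                               
c4        68.60       686.0  47059.600
squad     66.75       667.5  44555.625

44555.625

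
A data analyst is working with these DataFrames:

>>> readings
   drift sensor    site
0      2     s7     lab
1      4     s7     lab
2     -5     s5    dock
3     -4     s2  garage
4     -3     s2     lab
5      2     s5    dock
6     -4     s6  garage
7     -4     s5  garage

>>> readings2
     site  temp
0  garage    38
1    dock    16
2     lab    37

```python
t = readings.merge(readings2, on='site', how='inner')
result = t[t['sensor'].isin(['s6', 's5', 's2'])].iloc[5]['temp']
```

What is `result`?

merge on 'site' (how='inner') → 8 rows:
   drift sensor    site  temp
0      2     s7     lab    37
1      4     s7     lab    37
2     -5     s5    dock    16
3     -4     s2  garage    38
4     -3     s2     lab    37
5      2     s5    dock    16
6     -4     s6  garage    38
7     -4     s5  garage    38
filter rows where sensor in ['s6', 's5', 's2']:
   drift sensor    site  temp
2     -5     s5    dock    16
3     -4     s2  garage    38
4     -3     s2     lab    37
5      2     s5    dock    16
6     -4     s6  garage    38
7     -4     s5  garage    38
Taking the value at position 5, column 'temp' gives 38.

38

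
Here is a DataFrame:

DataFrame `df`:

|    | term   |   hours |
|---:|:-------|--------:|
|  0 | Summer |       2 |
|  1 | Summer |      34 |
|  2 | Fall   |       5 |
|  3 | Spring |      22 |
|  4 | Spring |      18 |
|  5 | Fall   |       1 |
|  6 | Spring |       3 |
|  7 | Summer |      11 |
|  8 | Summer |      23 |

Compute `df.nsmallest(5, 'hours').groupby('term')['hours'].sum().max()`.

take 5 rows with smallest hours:
     term  hours
5    Fall      1
0  Summer      2
6  Spring      3
2    Fall      5
7  Summer     11
group by term, sum of hours:
term
Fall       6
Spring     3
Summer    13
Name: hours, dtype: int64
max of the resulting series → 13

13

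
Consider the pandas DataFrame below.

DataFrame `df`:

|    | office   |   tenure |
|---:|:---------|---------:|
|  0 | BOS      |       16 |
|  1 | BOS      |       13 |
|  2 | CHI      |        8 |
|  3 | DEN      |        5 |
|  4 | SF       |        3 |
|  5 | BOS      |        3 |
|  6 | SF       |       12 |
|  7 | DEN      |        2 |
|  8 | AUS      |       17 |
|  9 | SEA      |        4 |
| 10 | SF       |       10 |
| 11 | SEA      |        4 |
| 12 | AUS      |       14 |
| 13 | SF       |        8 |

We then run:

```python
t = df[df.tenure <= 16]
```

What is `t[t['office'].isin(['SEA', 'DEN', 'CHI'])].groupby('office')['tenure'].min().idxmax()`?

CHI

filter rows where tenure <= 16:
   office  tenure
0     BOS      16
1     BOS      13
2     CHI       8
3     DEN       5
4      SF       3
5     BOS       3
6      SF      12
7     DEN       2
9     SEA       4
10     SF      10
11    SEA       4
12    AUS      14
13     SF       8
filter rows where office in ['SEA', 'DEN', 'CHI']:
   office  tenure
2     CHI       8
3     DEN       5
7     DEN       2
9     SEA       4
11    SEA       4
group by office, min of tenure:
office
CHI    8
DEN    2
SEA    4
Name: tenure, dtype: int64
So idxmax() = CHI.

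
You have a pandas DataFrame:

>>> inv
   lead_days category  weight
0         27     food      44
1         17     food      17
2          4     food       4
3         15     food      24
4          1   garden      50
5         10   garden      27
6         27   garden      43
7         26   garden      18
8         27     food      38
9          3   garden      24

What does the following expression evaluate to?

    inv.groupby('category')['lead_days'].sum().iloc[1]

group by category, sum of lead_days:
category
food      90
garden    67
Name: lead_days, dtype: int64
Reading off the value at position 1, we get 67.

67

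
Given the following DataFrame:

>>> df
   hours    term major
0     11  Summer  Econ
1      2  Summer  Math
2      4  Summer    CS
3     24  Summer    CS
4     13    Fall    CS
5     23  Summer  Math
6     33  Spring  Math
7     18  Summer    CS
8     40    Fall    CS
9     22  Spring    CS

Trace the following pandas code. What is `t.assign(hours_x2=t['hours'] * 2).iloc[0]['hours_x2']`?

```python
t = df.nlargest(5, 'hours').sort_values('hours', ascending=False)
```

take 5 rows with largest hours:
   hours    term major
8     40    Fall    CS
6     33  Spring  Math
3     24  Summer    CS
5     23  Summer  Math
9     22  Spring    CS
sort by hours descending:
   hours    term major
8     40    Fall    CS
6     33  Spring  Math
3     24  Summer    CS
5     23  Summer  Math
9     22  Spring    CS
add column hours_x2 = t['hours'] * 2:
   hours    term major  hours_x2
8     40    Fall    CS        80
6     33  Spring  Math        66
3     24  Summer    CS        48
5     23  Summer  Math        46
9     22  Spring    CS        44
Taking the value at position 0, column 'hours_x2' gives 80.

80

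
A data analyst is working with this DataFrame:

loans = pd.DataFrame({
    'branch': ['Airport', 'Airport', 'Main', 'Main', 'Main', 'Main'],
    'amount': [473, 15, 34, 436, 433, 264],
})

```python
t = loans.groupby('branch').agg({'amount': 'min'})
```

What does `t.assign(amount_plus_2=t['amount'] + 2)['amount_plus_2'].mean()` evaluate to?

group by branch, min of amount:
         amount
branch         
Airport      15
Main         34
add column amount_plus_2 = t['amount'] + 2:
         amount  amount_plus_2
branch                        
Airport      15             17
Main         34             36
Then the mean of column 'amount_plus_2': 26.5

26.5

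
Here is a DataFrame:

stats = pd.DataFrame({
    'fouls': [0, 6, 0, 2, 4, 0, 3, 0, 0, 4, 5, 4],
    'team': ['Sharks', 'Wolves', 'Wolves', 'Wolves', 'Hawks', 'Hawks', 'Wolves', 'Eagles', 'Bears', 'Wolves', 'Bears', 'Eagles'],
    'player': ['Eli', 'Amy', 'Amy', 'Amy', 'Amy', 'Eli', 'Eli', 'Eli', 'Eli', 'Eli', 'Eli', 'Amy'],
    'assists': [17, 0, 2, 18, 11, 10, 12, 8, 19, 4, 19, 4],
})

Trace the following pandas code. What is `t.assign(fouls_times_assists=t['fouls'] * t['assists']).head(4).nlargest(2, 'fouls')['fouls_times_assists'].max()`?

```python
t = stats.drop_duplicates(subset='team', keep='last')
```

95

drop duplicate team (keep=last):
    fouls    team player  assists
0       0  Sharks    Eli       17
5       0   Hawks    Eli       10
9       4  Wolves    Eli        4
10      5   Bears    Eli       19
11      4  Eagles    Amy        4
add column fouls_times_assists = t['fouls'] * t['assists']:
    fouls    team player  assists  fouls_times_assists
0       0  Sharks    Eli       17                    0
5       0   Hawks    Eli       10                    0
9       4  Wolves    Eli        4                   16
10      5   Bears    Eli       19                   95
11      4  Eagles    Amy        4                   16
take first 4 rows:
    fouls    team player  assists  fouls_times_assists
0       0  Sharks    Eli       17                    0
5       0   Hawks    Eli       10                    0
9       4  Wolves    Eli        4                   16
10      5   Bears    Eli       19                   95
take 2 rows with largest fouls:
    fouls    team player  assists  fouls_times_assists
10      5   Bears    Eli       19                   95
9       4  Wolves    Eli        4                   16
Reading off the max of column 'fouls_times_assists', we get 95.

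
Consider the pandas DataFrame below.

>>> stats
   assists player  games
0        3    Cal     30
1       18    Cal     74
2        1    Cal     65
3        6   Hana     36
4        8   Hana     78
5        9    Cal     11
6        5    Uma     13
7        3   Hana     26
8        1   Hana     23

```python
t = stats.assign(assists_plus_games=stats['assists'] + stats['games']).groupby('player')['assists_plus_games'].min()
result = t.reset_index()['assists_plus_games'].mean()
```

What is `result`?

20.6666666667

add column assists_plus_games = stats['assists'] + stats['games']:
   assists player  games  assists_plus_games
0        3    Cal     30                  33
1       18    Cal     74                  92
2        1    Cal     65                  66
3        6   Hana     36                  42
4        8   Hana     78                  86
5        9    Cal     11                  20
6        5    Uma     13                  18
7        3   Hana     26                  29
8        1   Hana     23                  24
group by player, min of assists_plus_games:
player
Cal     20
Hana    24
Uma     18
Name: assists_plus_games, dtype: int64
reset_index():
  player  assists_plus_games
0    Cal                  20
1   Hana                  24
2    Uma                  18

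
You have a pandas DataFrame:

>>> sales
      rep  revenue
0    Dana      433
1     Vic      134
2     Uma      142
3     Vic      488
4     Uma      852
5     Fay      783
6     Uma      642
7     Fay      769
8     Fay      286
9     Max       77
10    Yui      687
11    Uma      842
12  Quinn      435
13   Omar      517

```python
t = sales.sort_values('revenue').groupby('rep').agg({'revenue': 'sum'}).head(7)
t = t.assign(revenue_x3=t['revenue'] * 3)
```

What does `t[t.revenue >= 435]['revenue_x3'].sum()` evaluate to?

17670

sort by revenue:
      rep  revenue
9     Max       77
1     Vic      134
2     Uma      142
8     Fay      286
0    Dana      433
12  Quinn      435
3     Vic      488
13   Omar      517
6     Uma      642
10    Yui      687
7     Fay      769
5     Fay      783
11    Uma      842
4     Uma      852
group by rep, sum of revenue:
       revenue
rep           
Dana       433
Fay       1838
Max         77
Omar       517
Quinn      435
Uma       2478
Vic        622
Yui        687
take first 7 rows:
       revenue
rep           
Dana       433
Fay       1838
Max         77
Omar       517
Quinn      435
Uma       2478
Vic        622
add column revenue_x3 = t['revenue'] * 3:
       revenue  revenue_x3
rep                       
Dana       433        1299
Fay       1838        5514
Max         77         231
Omar       517        1551
Quinn      435        1305
Uma       2478        7434
Vic        622        1866
filter rows where revenue >= 435:
       revenue  revenue_x3
rep                       
Fay       1838        5514
Omar       517        1551
Quinn      435        1305
Uma       2478        7434
Vic        622        1866
Finally, sum of column 'revenue_x3' = 17670.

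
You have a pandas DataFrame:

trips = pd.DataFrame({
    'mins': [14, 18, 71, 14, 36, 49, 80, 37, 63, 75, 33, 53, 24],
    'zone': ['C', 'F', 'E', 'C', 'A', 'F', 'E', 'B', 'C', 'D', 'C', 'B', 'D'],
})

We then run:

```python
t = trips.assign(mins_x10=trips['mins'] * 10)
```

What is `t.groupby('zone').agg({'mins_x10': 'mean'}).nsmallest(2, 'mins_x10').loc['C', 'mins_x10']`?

add column mins_x10 = trips['mins'] * 10:
    mins zone  mins_x10
0     14    C       140
1     18    F       180
2     71    E       710
3     14    C       140
4     36    A       360
5     49    F       490
6     80    E       800
7     37    B       370
8     63    C       630
9     75    D       750
10    33    C       330
11    53    B       530
12    24    D       240
group by zone, mean of mins_x10:
      mins_x10
zone          
A        360.0
B        450.0
C        310.0
D        495.0
E        755.0
F        335.0
take 2 rows with smallest mins_x10:
      mins_x10
zone          
C        310.0
F        335.0
Reading off the value at row 'C', column 'mins_x10', we get 310.0.

310.0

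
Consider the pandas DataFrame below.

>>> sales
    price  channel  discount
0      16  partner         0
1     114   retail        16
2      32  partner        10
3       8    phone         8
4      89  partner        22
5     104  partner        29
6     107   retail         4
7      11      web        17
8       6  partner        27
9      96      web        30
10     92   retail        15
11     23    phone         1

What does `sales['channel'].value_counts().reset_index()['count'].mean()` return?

3.0

value_counts of channel:
channel
partner    5
retail     3
phone      2
web        2
Name: count, dtype: int64
reset_index():
   channel  count
0  partner      5
1   retail      3
2    phone      2
3      web      2
mean of column 'count' → 3.0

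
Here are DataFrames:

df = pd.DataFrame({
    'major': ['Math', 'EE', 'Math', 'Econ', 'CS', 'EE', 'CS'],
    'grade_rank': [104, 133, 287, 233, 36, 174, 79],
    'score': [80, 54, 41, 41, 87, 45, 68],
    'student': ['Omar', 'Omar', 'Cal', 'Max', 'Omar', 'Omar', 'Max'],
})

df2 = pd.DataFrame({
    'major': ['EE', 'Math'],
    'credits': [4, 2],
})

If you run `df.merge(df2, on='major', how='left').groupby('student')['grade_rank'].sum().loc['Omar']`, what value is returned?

447

merge on 'major' (how='left') → 7 rows:
  major  grade_rank  score student  credits
0  Math         104     80    Omar      2.0
1    EE         133     54    Omar      4.0
2  Math         287     41     Cal      2.0
3  Econ         233     41     Max      NaN
4    CS          36     87    Omar      NaN
5    EE         174     45    Omar      4.0
6    CS          79     68     Max      NaN
group by student, sum of grade_rank:
student
Cal     287
Max     312
Omar    447
Name: grade_rank, dtype: int64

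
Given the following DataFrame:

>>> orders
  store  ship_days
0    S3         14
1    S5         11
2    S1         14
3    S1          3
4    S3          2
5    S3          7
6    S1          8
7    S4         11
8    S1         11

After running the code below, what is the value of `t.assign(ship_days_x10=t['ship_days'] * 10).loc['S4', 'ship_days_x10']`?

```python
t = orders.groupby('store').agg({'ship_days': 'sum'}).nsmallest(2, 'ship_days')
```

group by store, sum of ship_days:
       ship_days
store           
S1            36
S3            23
S4            11
S5            11
take 2 rows with smallest ship_days:
       ship_days
store           
S4            11
S5            11
add column ship_days_x10 = t['ship_days'] * 10:
       ship_days  ship_days_x10
store                          
S4            11            110
S5            11            110
So loc['S4', 'ship_days_x10'] = 110.

110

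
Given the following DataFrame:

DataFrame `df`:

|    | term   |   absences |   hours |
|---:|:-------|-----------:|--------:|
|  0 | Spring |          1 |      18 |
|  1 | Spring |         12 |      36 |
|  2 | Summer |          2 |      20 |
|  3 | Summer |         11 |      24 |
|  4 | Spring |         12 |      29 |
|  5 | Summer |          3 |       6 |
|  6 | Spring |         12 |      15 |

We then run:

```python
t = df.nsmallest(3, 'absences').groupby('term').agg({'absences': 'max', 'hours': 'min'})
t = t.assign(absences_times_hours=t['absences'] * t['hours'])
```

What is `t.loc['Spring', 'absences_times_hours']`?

18

take 3 rows with smallest absences:
     term  absences  hours
0  Spring         1     18
2  Summer         2     20
5  Summer         3      6
group by term: max(absences), min(hours):
        absences  hours
term                   
Spring         1     18
Summer         3      6
add column absences_times_hours = t['absences'] * t['hours']:
        absences  hours  absences_times_hours
term                                         
Spring         1     18                    18
Summer         3      6                    18
Then the value at row 'Spring', column 'absences_times_hours': 18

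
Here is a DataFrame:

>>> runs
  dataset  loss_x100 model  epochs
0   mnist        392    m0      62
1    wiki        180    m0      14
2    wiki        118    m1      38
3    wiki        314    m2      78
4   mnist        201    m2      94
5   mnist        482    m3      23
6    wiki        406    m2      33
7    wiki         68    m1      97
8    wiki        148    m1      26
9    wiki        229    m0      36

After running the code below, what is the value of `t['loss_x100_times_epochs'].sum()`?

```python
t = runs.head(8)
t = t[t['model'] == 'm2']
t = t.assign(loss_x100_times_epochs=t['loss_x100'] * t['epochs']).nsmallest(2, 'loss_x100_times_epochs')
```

take first 8 rows:
  dataset  loss_x100 model  epochs
0   mnist        392    m0      62
1    wiki        180    m0      14
2    wiki        118    m1      38
3    wiki        314    m2      78
4   mnist        201    m2      94
5   mnist        482    m3      23
6    wiki        406    m2      33
7    wiki         68    m1      97
filter rows where model == 'm2':
  dataset  loss_x100 model  epochs
3    wiki        314    m2      78
4   mnist        201    m2      94
6    wiki        406    m2      33
add column loss_x100_times_epochs = t['loss_x100'] * t['epochs']:
  dataset  loss_x100 model  epochs  loss_x100_times_epochs
3    wiki        314    m2      78                   24492
4   mnist        201    m2      94                   18894
6    wiki        406    m2      33                   13398
take 2 rows with smallest loss_x100_times_epochs:
  dataset  loss_x100 model  epochs  loss_x100_times_epochs
6    wiki        406    m2      33                   13398
4   mnist        201    m2      94                   18894

32292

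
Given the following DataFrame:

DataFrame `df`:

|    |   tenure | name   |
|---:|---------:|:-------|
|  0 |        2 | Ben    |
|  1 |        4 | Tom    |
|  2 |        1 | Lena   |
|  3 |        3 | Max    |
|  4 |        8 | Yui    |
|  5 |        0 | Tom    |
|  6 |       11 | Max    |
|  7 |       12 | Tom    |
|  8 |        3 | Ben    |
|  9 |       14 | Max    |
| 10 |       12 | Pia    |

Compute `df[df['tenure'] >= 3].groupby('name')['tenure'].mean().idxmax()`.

filter rows where tenure >= 3:
    tenure name
1        4  Tom
3        3  Max
4        8  Yui
6       11  Max
7       12  Tom
8        3  Ben
9       14  Max
10      12  Pia
group by name, mean of tenure:
name
Ben     3.000000
Max     9.333333
Pia    12.000000
Tom     8.000000
Yui     8.000000
Name: tenure, dtype: float64

Pia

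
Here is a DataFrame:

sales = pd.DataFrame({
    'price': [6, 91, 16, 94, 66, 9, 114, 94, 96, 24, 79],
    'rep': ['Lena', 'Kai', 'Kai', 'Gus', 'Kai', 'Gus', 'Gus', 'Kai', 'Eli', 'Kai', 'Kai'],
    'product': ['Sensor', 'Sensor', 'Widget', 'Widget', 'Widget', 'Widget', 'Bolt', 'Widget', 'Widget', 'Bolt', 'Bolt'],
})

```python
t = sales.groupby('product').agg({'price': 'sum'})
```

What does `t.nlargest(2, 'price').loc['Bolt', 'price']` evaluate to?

217

group by product, sum of price:
         price
product       
Bolt       217
Sensor      97
Widget     375
take 2 rows with largest price:
         price
product       
Widget     375
Bolt       217
The value at row 'Bolt', column 'price' is 217.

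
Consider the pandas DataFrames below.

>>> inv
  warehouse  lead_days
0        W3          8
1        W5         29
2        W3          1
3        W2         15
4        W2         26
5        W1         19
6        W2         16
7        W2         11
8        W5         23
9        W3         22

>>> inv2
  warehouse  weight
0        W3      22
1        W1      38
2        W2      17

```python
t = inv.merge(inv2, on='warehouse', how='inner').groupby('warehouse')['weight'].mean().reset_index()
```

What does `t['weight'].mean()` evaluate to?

merge on 'warehouse' (how='inner') → 8 rows:
  warehouse  lead_days  weight
0        W3          8      22
1        W3          1      22
2        W2         15      17
3        W2         26      17
4        W1         19      38
5        W2         16      17
6        W2         11      17
7        W3         22      22
group by warehouse, mean of weight:
warehouse
W1    38.0
W2    17.0
W3    22.0
Name: weight, dtype: float64
reset_index():
  warehouse  weight
0        W1    38.0
1        W2    17.0
2        W3    22.0
Hence 25.6666666667.

25.6666666667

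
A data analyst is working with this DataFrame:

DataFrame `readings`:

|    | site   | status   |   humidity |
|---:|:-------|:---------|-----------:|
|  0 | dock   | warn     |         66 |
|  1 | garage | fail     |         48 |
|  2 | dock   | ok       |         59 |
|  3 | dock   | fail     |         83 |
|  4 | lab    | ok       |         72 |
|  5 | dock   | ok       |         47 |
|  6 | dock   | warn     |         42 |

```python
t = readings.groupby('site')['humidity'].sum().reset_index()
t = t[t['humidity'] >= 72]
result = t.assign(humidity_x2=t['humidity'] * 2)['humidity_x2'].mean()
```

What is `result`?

369.0

group by site, sum of humidity:
site
dock      297
garage     48
lab        72
Name: humidity, dtype: int64
reset_index():
     site  humidity
0    dock       297
1  garage        48
2     lab        72
filter rows where humidity >= 72:
   site  humidity
0  dock       297
2   lab        72
add column humidity_x2 = t['humidity'] * 2:
   site  humidity  humidity_x2
0  dock       297          594
2   lab        72          144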